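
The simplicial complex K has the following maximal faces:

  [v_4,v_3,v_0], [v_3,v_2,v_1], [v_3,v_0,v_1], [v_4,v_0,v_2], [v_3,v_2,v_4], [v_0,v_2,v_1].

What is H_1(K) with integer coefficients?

We work with the vertex ordering v_0 < v_1 < v_2 < v_3 < v_4. The simplices of K, each written with vertices in increasing order, are:

  0-simplices (5): [v_0], [v_1], [v_2], [v_3], [v_4]
  1-simplices (9): [v_0,v_1], [v_0,v_2], [v_0,v_3], [v_0,v_4], [v_1,v_2], [v_1,v_3], [v_2,v_3], [v_2,v_4], [v_3,v_4]
  2-simplices (6): [v_0,v_1,v_2], [v_0,v_1,v_3], [v_0,v_2,v_4], [v_0,v_3,v_4], [v_1,v_2,v_3], [v_2,v_3,v_4]

so the chain groups are C_0 ≅ Z^5, C_1 ≅ Z^9, C_2 ≅ Z^6.

Boundary ∂_1: C_1 → C_0 is given by ∂[p,q] = [q] − [p]. For instance
  ∂[v_1,v_3] = [v_3] − [v_1].
The 5×9 boundary matrix has rank 4 and Smith normal form diag(1,1,1,1).

The boundary map ∂_2: C_2 → C_1 maps a triangle to the signed sum of its edges. For instance
  ∂[v_0,v_2,v_4] = [v_2,v_4] − [v_0,v_4] + [v_0,v_2],
  ∂[v_0,v_1,v_2] = [v_1,v_2] − [v_0,v_2] + [v_0,v_1].
The resulting 9×6 matrix has rank 5, and its Smith normal form has invariant factors (1,1,1,1,1).

Now H_k = ker ∂_k / im ∂_{k+1}, so:

  H_1: rank ker ∂_1 − rank ∂_2 = (9 − 4) − 5 = 0, and the invariant factors of ∂_2 are all 1, so H_1 = 0.

(K is a triangulation of the 2-sphere S^2.)

H_1 ≅ 0.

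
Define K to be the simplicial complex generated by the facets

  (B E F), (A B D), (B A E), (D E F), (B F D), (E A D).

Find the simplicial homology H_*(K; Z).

H_0 ≅ Z,  H_1 = 0,  H_2 ≅ Z.

Order the vertices as A < B < D < E < F. Listing each simplex with vertices in this order, K has dimension 2 with simplices:

  0-simplices (5): A, B, D, E, F
  1-simplices (9): AB, AD, AE, BD, BE, BF, DE, DF, EF
  2-simplices (6): ABD, ABE, ADE, BDF, BEF, DEF

so the chain groups are C_0 ≅ Z^5, C_1 ≅ Z^9, C_2 ≅ Z^6.

Boundary ∂_1: C_1 → C_0 sends each edge [p,q] (with p < q) to q − p.
As a 5×9 matrix over Z this has rank 4, with invariant factors (1,1,1,1).

∂_2: C_2 → C_1 maps a triangle to the signed sum of its edges. For instance
  ∂DEF = EF − DF + DE,
  ∂ADE = DE − AE + AD.
The 9×6 boundary matrix has rank 5 and Smith normal form diag(1,1,1,1,1).

Reading off H_k = ker ∂_k / im ∂_{k+1}:

  H_0: rank C_0 − rank ∂_1 = 5 − 4 = 1, and the invariant factors of ∂_1 are all 1, so H_0 = Z.
  H_1: rank ker ∂_1 − rank ∂_2 = (9 − 4) − 5 = 0, and the invariant factors of ∂_2 are all 1, so H_1 = 0.
  H_2: rank ker ∂_2 − rank ∂_3 = (6 − 5) − 0 = 1, and there is no ∂_3, so H_2 = Z.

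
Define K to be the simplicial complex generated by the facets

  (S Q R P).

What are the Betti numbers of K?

b_0 = 1, b_1 = 0, b_2 = 0, b_3 = 0.

Order the vertices as P < Q < R < S. Listing each simplex with vertices in this order, K has dimension 3 with simplices:

  0-simplices (4): P, Q, R, S
  1-simplices (6): PQ, PR, PS, QR, QS, RS
  2-simplices (4): PQR, PQS, PRS, QRS
  3-simplices (1): PQRS

so the chain groups are C_0 ≅ Z^4, C_1 ≅ Z^6, C_2 ≅ Z^4, C_3 ≅ Z^1.

The boundary map ∂_1: C_1 → C_0 is given by ∂[p,q] = [q] − [p]. For instance
  ∂QR = R − Q.
The resulting 4×6 matrix has rank 3, and its Smith normal form has invariant factors (1,1,1).

The boundary map ∂_2: C_2 → C_1 sends each 2-simplex [p,q,r] to [q,r] − [p,r] + [p,q]. For instance
  ∂PQR = QR − PR + PQ,
  ∂PRS = RS − PS + PR.
As a 6×4 matrix over Z this has rank 3, with invariant factors (1,1,1).

Boundary ∂_3: C_3 → C_2 sends each 3-simplex σ to the alternating sum Σ_i (−1)^i (σ with its i-th vertex removed). For instance
  ∂PQRS = QRS − PRS + PQS − PQR.
As a 4×1 matrix over Z this has rank 1, with invariant factors (1).

Computing H_k = (kernel of ∂_k) / (image of ∂_{k+1}):

  H_0: rank C_0 − rank ∂_1 = 4 − 3 = 1, and the invariant factors of ∂_1 are all 1, so H_0 ≅ Z.
  H_1: rank ker ∂_1 − rank ∂_2 = (6 − 3) − 3 = 0, and the invariant factors of ∂_2 are all 1, so H_1 ≅ 0.
  H_2: rank ker ∂_2 − rank ∂_3 = (4 − 3) − 1 = 0, and the invariant factors of ∂_3 are all 1, so H_2 ≅ 0.
  H_3: rank ker ∂_3 − rank ∂_4 = (1 − 1) − 0 = 0, and there is no ∂_4, so H_3 ≅ 0.

Hence the Betti numbers are b_0 = 1, b_1 = 0, b_2 = 0, b_3 = 0.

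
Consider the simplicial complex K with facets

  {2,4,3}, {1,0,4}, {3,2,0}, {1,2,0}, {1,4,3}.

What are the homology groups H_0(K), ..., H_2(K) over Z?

H_0 = Z,  H_1 = Z,  H_2 = 0.

We work with the vertex ordering 0 < 1 < 2 < 3 < 4. The simplices of K, each written with vertices in increasing order, are:

  0-simplices (5): [0], [1], [2], [3], [4]
  1-simplices (10): [0,1], [0,2], [0,3], [0,4], [1,2], [1,3], [1,4], [2,3], [2,4], [3,4]
  2-simplices (5): [0,1,2], [0,1,4], [0,2,3], [1,3,4], [2,3,4]

giving chain groups C_0 ≅ Z^5, C_1 ≅ Z^10, C_2 ≅ Z^5.

The boundary map ∂_1: C_1 → C_0 maps an edge to its endpoints' difference, ∂[p,q] = q − p.
The 5×10 boundary matrix has rank 4 and Smith normal form diag(1,1,1,1).

The boundary map ∂_2: C_2 → C_1 acts by ∂[p,q,r] = [q,r] − [p,r] + [p,q]. For instance
  ∂[2,3,4] = [3,4] − [2,4] + [2,3],
  ∂[0,2,3] = [2,3] − [0,3] + [0,2].
This gives a 10×5 integer matrix of rank 5; reducing to Smith normal form yields diagonal entries (1,1,1,1,1).

From H_k ≅ ker(∂_k) / im(∂_{k+1}) we obtain:

  H_0: rank C_0 − rank ∂_1 = 5 − 4 = 1, and the invariant factors of ∂_1 are all 1, so H_0 = Z.
  H_1: rank ker ∂_1 − rank ∂_2 = (10 − 4) − 5 = 1, and the invariant factors of ∂_2 are all 1, so H_1 = Z.
  H_2: rank ker ∂_2 − rank ∂_3 = (5 − 5) − 0 = 0, and there is no ∂_3, so H_2 = 0.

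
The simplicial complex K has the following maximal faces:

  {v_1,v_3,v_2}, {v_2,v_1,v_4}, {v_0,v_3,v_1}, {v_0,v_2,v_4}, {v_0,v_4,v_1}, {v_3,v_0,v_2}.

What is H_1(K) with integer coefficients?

Order the vertices as v_0 < v_1 < v_2 < v_3 < v_4. Listing each simplex with vertices in this order, K has dimension 2 with simplices:

  0-simplices (5): [v_0], [v_1], [v_2], [v_3], [v_4]
  1-simplices (9): [v_0,v_1], [v_0,v_2], [v_0,v_3], [v_0,v_4], [v_1,v_2], [v_1,v_3], [v_1,v_4], [v_2,v_3], [v_2,v_4]
  2-simplices (6): [v_0,v_1,v_3], [v_0,v_1,v_4], [v_0,v_2,v_3], [v_0,v_2,v_4], [v_1,v_2,v_3], [v_1,v_2,v_4]

Hence C_0 ≅ Z^5, C_1 ≅ Z^9, C_2 ≅ Z^6.

∂_1: C_1 → C_0 maps an edge to its endpoints' difference, ∂[p,q] = q − p. For instance
  ∂[v_0,v_2] = [v_2] − [v_0].
The resulting 5×9 matrix has rank 4, and its Smith normal form has invariant factors (1,1,1,1).

Boundary ∂_2: C_2 → C_1 maps a triangle to the signed sum of its edges. For instance
  ∂[v_0,v_2,v_3] = [v_2,v_3] − [v_0,v_3] + [v_0,v_2],
  ∂[v_0,v_1,v_4] = [v_1,v_4] − [v_0,v_4] + [v_0,v_1].
The 9×6 boundary matrix has rank 5 and Smith normal form diag(1,1,1,1,1).

From H_k ≅ ker(∂_k) / im(∂_{k+1}) we obtain:

  H_1: rank ker ∂_1 − rank ∂_2 = (9 − 4) − 5 = 0, and the invariant factors of ∂_2 are all 1, so H_1 ≅ 0.

H_1 ≅ 0.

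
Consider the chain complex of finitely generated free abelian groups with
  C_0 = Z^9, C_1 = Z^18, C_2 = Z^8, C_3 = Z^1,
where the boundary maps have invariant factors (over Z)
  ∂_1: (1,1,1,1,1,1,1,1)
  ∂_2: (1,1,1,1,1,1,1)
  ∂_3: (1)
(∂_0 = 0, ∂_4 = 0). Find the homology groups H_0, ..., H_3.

H_0: b_0 = 9 − 0 − 8 = 1; torsion from ∂_1 factors > 1: none. So H_0 ≅ Z.
H_1: b_1 = 18 − 8 − 7 = 3; torsion from ∂_2 factors > 1: none. So H_1 ≅ Z^3.
H_2: b_2 = 8 − 7 − 1 = 0; torsion from ∂_3 factors > 1: none. So H_2 ≅ 0.
H_3: b_3 = 1 − 1 − 0 = 0; torsion from ∂_4 factors > 1: none. So H_3 ≅ 0.

H_0 ≅ Z,  H_1 ≅ Z^3,  H_2 = 0,  H_3 = 0.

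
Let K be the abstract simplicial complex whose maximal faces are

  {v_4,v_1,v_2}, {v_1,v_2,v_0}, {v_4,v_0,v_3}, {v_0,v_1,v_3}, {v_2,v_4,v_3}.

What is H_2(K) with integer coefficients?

H_2 = 0.

Fix the vertex order v_0 < v_1 < v_2 < v_3 < v_4 and write every simplex with vertices in increasing order. Then dim K = 2 and the simplices of K are:

  0-simplices (5): [v_0], [v_1], [v_2], [v_3], [v_4]
  1-simplices (10): [v_0,v_1], [v_0,v_2], [v_0,v_3], [v_0,v_4], [v_1,v_2], [v_1,v_3], [v_1,v_4], [v_2,v_3], [v_2,v_4], [v_3,v_4]
  2-simplices (5): [v_0,v_1,v_2], [v_0,v_1,v_3], [v_0,v_3,v_4], [v_1,v_2,v_4], [v_2,v_3,v_4]

so the chain groups are C_0 ≅ Z^5, C_1 ≅ Z^10, C_2 ≅ Z^5.

Boundary ∂_1: C_1 → C_0 is given by ∂[p,q] = [q] − [p].
As a 5×10 matrix over Z this has rank 4, with invariant factors (1,1,1,1).

Boundary ∂_2: C_2 → C_1 sends each 2-simplex [p,q,r] to [q,r] − [p,r] + [p,q]. For instance
  ∂[v_0,v_3,v_4] = [v_3,v_4] − [v_0,v_4] + [v_0,v_3],
  ∂[v_1,v_2,v_4] = [v_2,v_4] − [v_1,v_4] + [v_1,v_2].
The 10×5 boundary matrix has rank 5 and Smith normal form diag(1,1,1,1,1).

Now H_k = ker ∂_k / im ∂_{k+1}, so:

  H_2: rank ker ∂_2 − rank ∂_3 = (5 − 5) − 0 = 0, and there is no ∂_3, so H_2 ≅ 0.

(K is a triangulation of the Möbius band.)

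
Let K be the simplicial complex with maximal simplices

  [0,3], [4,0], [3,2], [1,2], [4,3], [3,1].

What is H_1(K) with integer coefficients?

We work with the vertex ordering 0 < 1 < 2 < 3 < 4. The simplices of K, each written with vertices in increasing order, are:

  0-simplices (5): [0], [1], [2], [3], [4]
  1-simplices (6): [0,3], [0,4], [1,2], [1,3], [2,3], [3,4]

Hence C_0 ≅ Z^5, C_1 ≅ Z^6.

Boundary ∂_1: C_1 → C_0 maps an edge to its endpoints' difference, ∂[p,q] = q − p. For instance
  ∂[0,3] = [3] − [0].
The resulting 5×6 matrix has rank 4, and its Smith normal form has invariant factors (1,1,1,1).

From H_k ≅ ker(∂_k) / im(∂_{k+1}) we obtain:

  H_1: rank ker ∂_1 − rank ∂_2 = (6 − 4) − 0 = 2, and there is no ∂_2, so H_1 = Z^2.

H_1 = Z^2.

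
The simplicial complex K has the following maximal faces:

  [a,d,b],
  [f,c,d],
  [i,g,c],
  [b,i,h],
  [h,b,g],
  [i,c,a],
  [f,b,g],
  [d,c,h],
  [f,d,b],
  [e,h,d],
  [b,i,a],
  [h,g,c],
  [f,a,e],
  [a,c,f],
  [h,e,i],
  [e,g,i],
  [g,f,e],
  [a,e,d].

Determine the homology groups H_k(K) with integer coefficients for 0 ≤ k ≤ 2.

H_0 ≅ Z,  H_1 ≅ Z ⊕ Z/2,  H_2 = 0.

Fix the vertex order a < b < c < d < e < f < g < h < i and write every simplex with vertices in increasing order. Then dim K = 2 and the simplices of K are:

  0-simplices (9): a, b, c, d, e, f, g, h, i
  1-simplices (27): ab, ac, ad, ae, af, ai, bd, bf, bg, bh, bi, cd, cf, cg, ch, ci, de, df, dh, ef, eg, eh, ei, fg, gh, gi, hi
  2-simplices (18): abd, abi, acf, aci, ade, aef, bdf, bfg, bgh, bhi, cdf, cdh, cgh, cgi, deh, efg, egi, ehi

giving chain groups C_0 ≅ Z^9, C_1 ≅ Z^27, C_2 ≅ Z^18.

∂_1: C_1 → C_0 sends each edge [p,q] (with p < q) to q − p.
This gives a 9×27 integer matrix of rank 8; reducing to Smith normal form yields diagonal entries (1,1,1,1,1,1,1,1).

∂_2: C_2 → C_1 maps a triangle to the signed sum of its edges. For instance
  ∂bfg = fg − bg + bf,
  ∂cdh = dh − ch + cd.
The resulting 27×18 matrix has rank 18, and its Smith normal form has invariant factors (1,1,1,1,1,1,1,1,1,1,1,1,1,1,1,1,1,2).

From H_k ≅ ker(∂_k) / im(∂_{k+1}) we obtain:

  H_0: rank C_0 − rank ∂_1 = 9 − 8 = 1, and the invariant factors of ∂_1 are all 1, so H_0 ≅ Z.
  H_1: rank ker ∂_1 − rank ∂_2 = (27 − 8) − 18 = 1, and ∂_2 has invariant factor 2 > 1, so H_1 ≅ Z ⊕ Z/2.
  H_2: rank ker ∂_2 − rank ∂_3 = (18 − 18) − 0 = 0, and there is no ∂_3, so H_2 ≅ 0.

(K is a triangulation of the Klein bottle.)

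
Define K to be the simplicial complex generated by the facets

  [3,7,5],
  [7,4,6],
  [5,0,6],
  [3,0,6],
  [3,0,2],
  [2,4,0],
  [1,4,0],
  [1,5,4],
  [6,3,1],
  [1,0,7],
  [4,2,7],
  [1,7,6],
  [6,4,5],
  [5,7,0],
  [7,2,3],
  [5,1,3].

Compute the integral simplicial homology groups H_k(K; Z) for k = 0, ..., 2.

Take the total order 0 < 1 < 2 < 3 < 4 < 5 < 6 < 7 on the vertex set. Then K (dimension 2) consists of the simplices:

  0-simplices (8): [0], [1], [2], [3], [4], [5], [6], [7]
  1-simplices (24): (24 of them)
  2-simplices (16): [0,1,4], [0,1,7], [0,2,3], [0,2,4], [0,3,6], [0,5,6], [0,5,7], [1,3,5], [1,3,6], [1,4,5], [1,6,7], [2,3,7], [2,4,7], [3,5,7], [4,5,6], [4,6,7]

so the chain groups are C_0 ≅ Z^8, C_1 ≅ Z^24, C_2 ≅ Z^16.

Boundary ∂_1: C_1 → C_0 sends each edge [p,q] (with p < q) to q − p. For instance
  ∂[1,6] = [6] − [1].
The 8×24 boundary matrix has rank 7 and Smith normal form diag(1,1,1,1,1,1,1).

∂_2: C_2 → C_1 sends each 2-simplex [p,q,r] to [q,r] − [p,r] + [p,q]. For instance
  ∂[0,2,3] = [2,3] − [0,3] + [0,2],
  ∂[0,1,4] = [1,4] − [0,4] + [0,1].
As a 24×16 matrix over Z this has rank 15, with invariant factors (1,1,1,1,1,1,1,1,1,1,1,1,1,1,1).

Now H_k = ker ∂_k / im ∂_{k+1}, so:

  H_0: rank C_0 − rank ∂_1 = 8 − 7 = 1, and the invariant factors of ∂_1 are all 1, so H_0 ≅ Z.
  H_1: rank ker ∂_1 − rank ∂_2 = (24 − 7) − 15 = 2, and the invariant factors of ∂_2 are all 1, so H_1 ≅ Z^2.
  H_2: rank ker ∂_2 − rank ∂_3 = (16 − 15) − 0 = 1, and there is no ∂_3, so H_2 ≅ Z.

As a check, the Euler characteristic is 8 − 24 + 16 = 0, which agrees with 1 − 2 + 1 = 0.
(K is a triangulation of the torus T^2.)

H_0 ≅ Z,  H_1 ≅ Z^2,  H_2 ≅ Z.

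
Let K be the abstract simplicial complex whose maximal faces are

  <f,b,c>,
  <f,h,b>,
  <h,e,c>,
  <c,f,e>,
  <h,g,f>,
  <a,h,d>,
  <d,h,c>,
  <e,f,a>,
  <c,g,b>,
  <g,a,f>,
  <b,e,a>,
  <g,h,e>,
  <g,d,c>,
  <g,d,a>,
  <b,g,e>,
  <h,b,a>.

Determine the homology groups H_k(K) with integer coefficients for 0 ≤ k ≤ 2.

Take the total order a < b < c < d < e < f < g < h on the vertex set. Then K (dimension 2) consists of the simplices:

  0-simplices (8): a, b, c, d, e, f, g, h
  1-simplices (24): ab, ad, ae, af, ag, ah, bc, be, bf, bg, bh, cd, ce, cf, cg, ch, dg, dh, ef, eg, eh, fg, fh, gh
  2-simplices (16): abe, abh, adg, adh, aef, afg, bcf, bcg, beg, bfh, cdg, cdh, cef, ceh, egh, fgh

Hence C_0 ≅ Z^8, C_1 ≅ Z^24, C_2 ≅ Z^16.

∂_1: C_1 → C_0 maps an edge to its endpoints' difference, ∂[p,q] = q − p. For instance
  ∂dg = g − d.
The resulting 8×24 matrix has rank 7, and its Smith normal form has invariant factors (1,1,1,1,1,1,1).

Boundary ∂_2: C_2 → C_1 acts by ∂[p,q,r] = [q,r] − [p,r] + [p,q]. For instance
  ∂bcf = cf − bf + bc,
  ∂ceh = eh − ch + ce.
The 24×16 boundary matrix has rank 15 and Smith normal form diag(1,1,1,1,1,1,1,1,1,1,1,1,1,1,1).

From H_k ≅ ker(∂_k) / im(∂_{k+1}) we obtain:

  H_0: rank C_0 − rank ∂_1 = 8 − 7 = 1, and the invariant factors of ∂_1 are all 1, so H_0 = Z.
  H_1: rank ker ∂_1 − rank ∂_2 = (24 − 7) − 15 = 2, and the invariant factors of ∂_2 are all 1, so H_1 = Z^2.
  H_2: rank ker ∂_2 − rank ∂_3 = (16 − 15) − 0 = 1, and there is no ∂_3, so H_2 = Z.

H_0 ≅ Z,  H_1 ≅ Z^2,  H_2 ≅ Z.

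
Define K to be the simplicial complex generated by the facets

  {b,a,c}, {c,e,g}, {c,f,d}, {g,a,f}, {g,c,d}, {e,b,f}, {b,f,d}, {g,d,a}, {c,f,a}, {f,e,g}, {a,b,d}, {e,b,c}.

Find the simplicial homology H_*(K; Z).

H_0 ≅ Z,  H_1 ≅ Z/2,  H_2 = 0.

Order the vertices as a < b < c < d < e < f < g. Listing each simplex with vertices in this order, K has dimension 2 with simplices:

  0-simplices (7): a, b, c, d, e, f, g
  1-simplices (18): ab, ac, ad, af, ag, bc, bd, be, bf, cd, ce, cf, cg, df, dg, ef, eg, fg
  2-simplices (12): abc, abd, acf, adg, afg, bce, bdf, bef, cdf, cdg, ceg, efg

so the chain groups are C_0 ≅ Z^7, C_1 ≅ Z^18, C_2 ≅ Z^12.

∂_1: C_1 → C_0 sends each edge [p,q] (with p < q) to q − p. For instance
  ∂af = f − a.
As a 7×18 matrix over Z this has rank 6, with invariant factors (1,1,1,1,1,1).

The boundary map ∂_2: C_2 → C_1 sends each 2-simplex [p,q,r] to [q,r] − [p,r] + [p,q]. For instance
  ∂bce = ce − be + bc,
  ∂abd = bd − ad + ab.
This gives a 18×12 integer matrix of rank 12; reducing to Smith normal form yields diagonal entries (1,1,1,1,1,1,1,1,1,1,1,2).

Now H_k = ker ∂_k / im ∂_{k+1}, so:

  H_0: rank C_0 − rank ∂_1 = 7 − 6 = 1, and the invariant factors of ∂_1 are all 1, so H_0 = Z.
  H_1: rank ker ∂_1 − rank ∂_2 = (18 − 6) − 12 = 0, and ∂_2 has invariant factor 2 > 1, so H_1 = Z/2.
  H_2: rank ker ∂_2 − rank ∂_3 = (12 − 12) − 0 = 0, and there is no ∂_3, so H_2 = 0.

As a check, the Euler characteristic is 7 − 18 + 12 = 1, which agrees with 1 − 0 + 0 = 1.
(K is a triangulation of the real projective plane RP^2.)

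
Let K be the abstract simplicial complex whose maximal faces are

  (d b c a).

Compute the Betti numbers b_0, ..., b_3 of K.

Take the total order a < b < c < d on the vertex set. Then K (dimension 3) consists of the simplices:

  0-simplices (4): a, b, c, d
  1-simplices (6): ab, ac, ad, bc, bd, cd
  2-simplices (4): abc, abd, acd, bcd
  3-simplices (1): abcd

Hence C_0 ≅ Z^4, C_1 ≅ Z^6, C_2 ≅ Z^4, C_3 ≅ Z^1.

The boundary map ∂_1: C_1 → C_0 maps an edge to its endpoints' difference, ∂[p,q] = q − p. For instance
  ∂bc = c − b.
This gives a 4×6 integer matrix of rank 3; reducing to Smith normal form yields diagonal entries (1,1,1).

The boundary map ∂_2: C_2 → C_1 acts by ∂[p,q,r] = [q,r] − [p,r] + [p,q]. For instance
  ∂abd = bd − ad + ab,
  ∂abc = bc − ac + ab.
This gives a 6×4 integer matrix of rank 3; reducing to Smith normal form yields diagonal entries (1,1,1).

∂_3: C_3 → C_2 sends each 3-simplex σ to the alternating sum Σ_i (−1)^i (σ with its i-th vertex removed). For instance
  ∂abcd = bcd − acd + abd − abc.
As a 4×1 matrix over Z this has rank 1, with invariant factors (1).

Now H_k = ker ∂_k / im ∂_{k+1}, so:

  H_0: rank C_0 − rank ∂_1 = 4 − 3 = 1, and the invariant factors of ∂_1 are all 1, so H_0 ≅ Z.
  H_1: rank ker ∂_1 − rank ∂_2 = (6 − 3) − 3 = 0, and the invariant factors of ∂_2 are all 1, so H_1 ≅ 0.
  H_2: rank ker ∂_2 − rank ∂_3 = (4 − 3) − 1 = 0, and the invariant factors of ∂_3 are all 1, so H_2 ≅ 0.
  H_3: rank ker ∂_3 − rank ∂_4 = (1 − 1) − 0 = 0, and there is no ∂_4, so H_3 ≅ 0.

Hence the Betti numbers are b_0 = 1, b_1 = 0, b_2 = 0, b_3 = 0.

b_0 = 1, b_1 = 0, b_2 = 0, b_3 = 0.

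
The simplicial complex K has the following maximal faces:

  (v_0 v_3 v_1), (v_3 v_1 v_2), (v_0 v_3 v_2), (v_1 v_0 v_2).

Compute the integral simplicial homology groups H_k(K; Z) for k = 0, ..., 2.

K has 4 vertices, 6 edges, 4 triangles.
rank ∂_0 = 0, rank ∂_1 = 3 ⇒ b_0 = 4 − 0 − 3 = 1; all invariant factors of ∂_1 are 1 so no torsion. So H_0 ≅ Z.
rank ∂_1 = 3, rank ∂_2 = 3 ⇒ b_1 = 6 − 3 − 3 = 0; all invariant factors of ∂_2 are 1 so no torsion. So H_1 ≅ 0.
rank ∂_2 = 3, rank ∂_3 = 0 ⇒ b_2 = 4 − 3 − 0 = 1. So H_2 ≅ Z.

H_0 = Z,  H_1 = 0,  H_2 = Z.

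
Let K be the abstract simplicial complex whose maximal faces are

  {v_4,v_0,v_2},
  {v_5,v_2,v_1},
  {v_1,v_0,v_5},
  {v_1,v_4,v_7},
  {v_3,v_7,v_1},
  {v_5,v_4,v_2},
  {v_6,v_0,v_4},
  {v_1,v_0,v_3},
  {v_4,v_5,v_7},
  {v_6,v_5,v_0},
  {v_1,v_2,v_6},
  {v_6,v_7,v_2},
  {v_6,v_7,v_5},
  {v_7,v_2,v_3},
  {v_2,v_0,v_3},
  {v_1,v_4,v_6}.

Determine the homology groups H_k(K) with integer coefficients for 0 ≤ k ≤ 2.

H_0 ≅ Z,  H_1 ≅ Z^2,  H_2 ≅ Z.

Fix the vertex order v_0 < v_1 < v_2 < v_3 < v_4 < v_5 < v_6 < v_7 and write every simplex with vertices in increasing order. Then dim K = 2 and the simplices of K are:

  0-simplices (8): [v_0], [v_1], [v_2], [v_3], [v_4], [v_5], [v_6], [v_7]
  1-simplices (24): (24 of them)
  2-simplices (16): (16 of them)

so the chain groups are C_0 ≅ Z^8, C_1 ≅ Z^24, C_2 ≅ Z^16.

∂_1: C_1 → C_0 is given by ∂[p,q] = [q] − [p]. For instance
  ∂[v_0,v_1] = [v_1] − [v_0].
This gives a 8×24 integer matrix of rank 7; reducing to Smith normal form yields diagonal entries (1,1,1,1,1,1,1).

Boundary ∂_2: C_2 → C_1 sends each 2-simplex [p,q,r] to [q,r] − [p,r] + [p,q]. For instance
  ∂[v_1,v_4,v_6] = [v_4,v_6] − [v_1,v_6] + [v_1,v_4],
  ∂[v_2,v_4,v_5] = [v_4,v_5] − [v_2,v_5] + [v_2,v_4].
As a 24×16 matrix over Z this has rank 15, with invariant factors (1,1,1,1,1,1,1,1,1,1,1,1,1,1,1).

Now H_k = ker ∂_k / im ∂_{k+1}, so:

  H_0: rank C_0 − rank ∂_1 = 8 − 7 = 1, and the invariant factors of ∂_1 are all 1, so H_0 ≅ Z.
  H_1: rank ker ∂_1 − rank ∂_2 = (24 − 7) − 15 = 2, and the invariant factors of ∂_2 are all 1, so H_1 ≅ Z^2.
  H_2: rank ker ∂_2 − rank ∂_3 = (16 − 15) − 0 = 1, and there is no ∂_3, so H_2 ≅ Z.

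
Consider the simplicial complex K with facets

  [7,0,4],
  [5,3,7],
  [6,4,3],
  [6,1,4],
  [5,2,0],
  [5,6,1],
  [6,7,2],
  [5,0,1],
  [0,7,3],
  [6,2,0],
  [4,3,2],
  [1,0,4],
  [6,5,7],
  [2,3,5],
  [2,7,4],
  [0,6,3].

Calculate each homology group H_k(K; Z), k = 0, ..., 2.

H_0 ≅ Z,  H_1 ≅ Z^2,  H_2 ≅ Z.

Fix the vertex order 0 < 1 < 2 < 3 < 4 < 5 < 6 < 7 and write every simplex with vertices in increasing order. Then dim K = 2 and the simplices of K are:

  0-simplices (8): [0], [1], [2], [3], [4], [5], [6], [7]
  1-simplices (24): (24 of them)
  2-simplices (16): [0,1,4], [0,1,5], [0,2,5], [0,2,6], [0,3,6], [0,3,7], [0,4,7], [1,4,6], [1,5,6], [2,3,4], [2,3,5], [2,4,7], [2,6,7], [3,4,6], [3,5,7], [5,6,7]

giving chain groups C_0 ≅ Z^8, C_1 ≅ Z^24, C_2 ≅ Z^16.

∂_1: C_1 → C_0 maps an edge to its endpoints' difference, ∂[p,q] = q − p. For instance
  ∂[5,7] = [7] − [5].
This gives a 8×24 integer matrix of rank 7; reducing to Smith normal form yields diagonal entries (1,1,1,1,1,1,1).

The boundary map ∂_2: C_2 → C_1 sends each 2-simplex [p,q,r] to [q,r] − [p,r] + [p,q]. For instance
  ∂[0,2,6] = [2,6] − [0,6] + [0,2],
  ∂[0,1,5] = [1,5] − [0,5] + [0,1].
The resulting 24×16 matrix has rank 15, and its Smith normal form has invariant factors (1,1,1,1,1,1,1,1,1,1,1,1,1,1,1).

From H_k ≅ ker(∂_k) / im(∂_{k+1}) we obtain:

  H_0: rank C_0 − rank ∂_1 = 8 − 7 = 1, and the invariant factors of ∂_1 are all 1, so H_0 = Z.
  H_1: rank ker ∂_1 − rank ∂_2 = (24 − 7) − 15 = 2, and the invariant factors of ∂_2 are all 1, so H_1 = Z^2.
  H_2: rank ker ∂_2 − rank ∂_3 = (16 − 15) − 0 = 1, and there is no ∂_3, so H_2 = Z.

(K is a triangulation of the torus T^2.)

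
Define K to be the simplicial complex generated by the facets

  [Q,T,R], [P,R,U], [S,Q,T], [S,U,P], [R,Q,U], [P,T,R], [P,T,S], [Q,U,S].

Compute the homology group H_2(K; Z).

H_2 = Z.

Order the vertices as P < Q < R < S < T < U. Listing each simplex with vertices in this order, K has dimension 2 with simplices:

  0-simplices (6): P, Q, R, S, T, U
  1-simplices (12): PR, PS, PT, PU, QR, QS, QT, QU, RT, RU, ST, SU
  2-simplices (8): PRT, PRU, PST, PSU, QRT, QRU, QST, QSU

so the chain groups are C_0 ≅ Z^6, C_1 ≅ Z^12, C_2 ≅ Z^8.

The boundary map ∂_1: C_1 → C_0 maps an edge to its endpoints' difference, ∂[p,q] = q − p.
The resulting 6×12 matrix has rank 5, and its Smith normal form has invariant factors (1,1,1,1,1).

The boundary map ∂_2: C_2 → C_1 maps a triangle to the signed sum of its edges. For instance
  ∂QSU = SU − QU + QS,
  ∂PRU = RU − PU + PR.
The 12×8 boundary matrix has rank 7 and Smith normal form diag(1,1,1,1,1,1,1).

Reading off H_k = ker ∂_k / im ∂_{k+1}:

  H_2: rank ker ∂_2 − rank ∂_3 = (8 − 7) − 0 = 1, and there is no ∂_3, so H_2 = Z.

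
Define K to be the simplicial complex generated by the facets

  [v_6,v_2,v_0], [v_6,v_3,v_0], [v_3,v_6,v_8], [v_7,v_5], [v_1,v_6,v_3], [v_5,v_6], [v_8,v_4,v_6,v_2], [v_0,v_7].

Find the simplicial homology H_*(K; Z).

K has 9 vertices, 16 edges, 8 triangles, 1 3-simplex.
rank ∂_0 = 0, rank ∂_1 = 8 ⇒ b_0 = 9 − 0 − 8 = 1; all invariant factors of ∂_1 are 1 so no torsion. So H_0 = Z.
rank ∂_1 = 8, rank ∂_2 = 7 ⇒ b_1 = 16 − 8 − 7 = 1; all invariant factors of ∂_2 are 1 so no torsion. So H_1 = Z.
rank ∂_2 = 7, rank ∂_3 = 1 ⇒ b_2 = 8 − 7 − 1 = 0; all invariant factors of ∂_3 are 1 so no torsion. So H_2 = 0.
rank ∂_3 = 1, rank ∂_4 = 0 ⇒ b_3 = 1 − 1 − 0 = 0. So H_3 = 0.

H_0 ≅ Z,  H_1 ≅ Z,  H_2 = 0,  H_3 = 0.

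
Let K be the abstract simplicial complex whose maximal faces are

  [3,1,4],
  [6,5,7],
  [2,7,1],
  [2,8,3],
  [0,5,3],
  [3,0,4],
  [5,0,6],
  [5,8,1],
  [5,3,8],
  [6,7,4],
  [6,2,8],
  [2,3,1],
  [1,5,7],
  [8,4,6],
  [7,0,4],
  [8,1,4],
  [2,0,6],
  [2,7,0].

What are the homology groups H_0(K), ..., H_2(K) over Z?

H_0 ≅ Z,  H_1 ≅ Z ⊕ Z/2,  H_2 = 0.

K has 9 vertices, 27 edges, 18 triangles.
rank ∂_0 = 0, rank ∂_1 = 8 ⇒ b_0 = 9 − 0 − 8 = 1; all invariant factors of ∂_1 are 1 so no torsion. So H_0 = Z.
rank ∂_1 = 8, rank ∂_2 = 18 ⇒ b_1 = 27 − 8 − 18 = 1; ∂_2 has invariant factor(s) [2] giving torsion. So H_1 = Z ⊕ Z/2.
rank ∂_2 = 18, rank ∂_3 = 0 ⇒ b_2 = 18 − 18 − 0 = 0. So H_2 = 0.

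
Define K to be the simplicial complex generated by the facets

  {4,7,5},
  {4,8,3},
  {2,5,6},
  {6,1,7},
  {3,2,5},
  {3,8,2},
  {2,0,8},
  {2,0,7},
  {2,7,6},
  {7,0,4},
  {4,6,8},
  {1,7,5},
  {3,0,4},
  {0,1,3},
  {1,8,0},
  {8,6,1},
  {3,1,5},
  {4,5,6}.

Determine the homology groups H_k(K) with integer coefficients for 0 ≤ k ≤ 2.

Take the total order 0 < 1 < 2 < 3 < 4 < 5 < 6 < 7 < 8 on the vertex set. Then K (dimension 2) consists of the simplices:

  0-simplices (9): [0], [1], [2], [3], [4], [5], [6], [7], [8]
  1-simplices (27): (27 of them)
  2-simplices (18): [0,1,3], [0,1,8], [0,2,7], [0,2,8], [0,3,4], [0,4,7], [1,3,5], [1,5,7], [1,6,7], [1,6,8], [2,3,5], [2,3,8], [2,5,6], [2,6,7], [3,4,8], [4,5,6], [4,5,7], [4,6,8]

Hence C_0 ≅ Z^9, C_1 ≅ Z^27, C_2 ≅ Z^18.

The boundary map ∂_1: C_1 → C_0 sends each edge [p,q] (with p < q) to q − p. For instance
  ∂[1,3] = [3] − [1].
As a 9×27 matrix over Z this has rank 8, with invariant factors (1,1,1,1,1,1,1,1).

The boundary map ∂_2: C_2 → C_1 sends each 2-simplex [p,q,r] to [q,r] − [p,r] + [p,q]. For instance
  ∂[4,6,8] = [6,8] − [4,8] + [4,6],
  ∂[0,1,3] = [1,3] − [0,3] + [0,1].
The resulting 27×18 matrix has rank 18, and its Smith normal form has invariant factors (1,1,1,1,1,1,1,1,1,1,1,1,1,1,1,1,1,2).

Reading off H_k = ker ∂_k / im ∂_{k+1}:

  H_0: rank C_0 − rank ∂_1 = 9 − 8 = 1, and the invariant factors of ∂_1 are all 1, so H_0 ≅ Z.
  H_1: rank ker ∂_1 − rank ∂_2 = (27 − 8) − 18 = 1, and ∂_2 has invariant factor 2 > 1, so H_1 ≅ Z ⊕ Z/2Z.
  H_2: rank ker ∂_2 − rank ∂_3 = (18 − 18) − 0 = 0, and there is no ∂_3, so H_2 ≅ 0.

(K is a triangulation of the Klein bottle.)

H_0 ≅ Z,  H_1 ≅ Z ⊕ Z/2Z,  H_2 = 0.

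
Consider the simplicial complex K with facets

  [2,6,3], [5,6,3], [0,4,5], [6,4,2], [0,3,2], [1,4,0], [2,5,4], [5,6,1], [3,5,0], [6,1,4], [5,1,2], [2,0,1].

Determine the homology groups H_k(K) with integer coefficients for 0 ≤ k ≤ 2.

H_0 ≅ Z,  H_1 ≅ Z/2,  H_2 = 0.

Fix the vertex order 0 < 1 < 2 < 3 < 4 < 5 < 6 and write every simplex with vertices in increasing order. Then dim K = 2 and the simplices of K are:

  0-simplices (7): [0], [1], [2], [3], [4], [5], [6]
  1-simplices (18): [0,1], [0,2], [0,3], [0,4], [0,5], [1,2], [1,4], [1,5], [1,6], [2,3], [2,4], [2,5], [2,6], [3,5], [3,6], [4,5], [4,6], [5,6]
  2-simplices (12): [0,1,2], [0,1,4], [0,2,3], [0,3,5], [0,4,5], [1,2,5], [1,4,6], [1,5,6], [2,3,6], [2,4,5], [2,4,6], [3,5,6]

giving chain groups C_0 ≅ Z^7, C_1 ≅ Z^18, C_2 ≅ Z^12.

Boundary ∂_1: C_1 → C_0 is given by ∂[p,q] = [q] − [p]. For instance
  ∂[0,4] = [4] − [0].
The resulting 7×18 matrix has rank 6, and its Smith normal form has invariant factors (1,1,1,1,1,1).

The boundary map ∂_2: C_2 → C_1 sends each 2-simplex [p,q,r] to [q,r] − [p,r] + [p,q]. For instance
  ∂[0,3,5] = [3,5] − [0,5] + [0,3],
  ∂[1,5,6] = [5,6] − [1,6] + [1,5].
The resulting 18×12 matrix has rank 12, and its Smith normal form has invariant factors (1,1,1,1,1,1,1,1,1,1,1,2).

Reading off H_k = ker ∂_k / im ∂_{k+1}:

  H_0: rank C_0 − rank ∂_1 = 7 − 6 = 1, and the invariant factors of ∂_1 are all 1, so H_0 = Z.
  H_1: rank ker ∂_1 − rank ∂_2 = (18 − 6) − 12 = 0, and ∂_2 has invariant factor 2 > 1, so H_1 = Z/2.
  H_2: rank ker ∂_2 − rank ∂_3 = (12 − 12) − 0 = 0, and there is no ∂_3, so H_2 = 0.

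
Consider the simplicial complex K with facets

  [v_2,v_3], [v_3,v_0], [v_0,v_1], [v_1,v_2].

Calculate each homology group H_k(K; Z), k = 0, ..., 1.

We work with the vertex ordering v_0 < v_1 < v_2 < v_3. The simplices of K, each written with vertices in increasing order, are:

  0-simplices (4): [v_0], [v_1], [v_2], [v_3]
  1-simplices (4): [v_0,v_1], [v_0,v_3], [v_1,v_2], [v_2,v_3]

giving chain groups C_0 ≅ Z^4, C_1 ≅ Z^4.

∂_1: C_1 → C_0 is given by ∂[p,q] = [q] − [p].
The 4×4 boundary matrix has rank 3 and Smith normal form diag(1,1,1).

From H_k ≅ ker(∂_k) / im(∂_{k+1}) we obtain:

  H_0: rank C_0 − rank ∂_1 = 4 − 3 = 1, and the invariant factors of ∂_1 are all 1, so H_0 ≅ Z.
  H_1: rank ker ∂_1 − rank ∂_2 = (4 − 3) − 0 = 1, and there is no ∂_2, so H_1 ≅ Z.

(K is a triangulation of the circle S^1.)

H_0 ≅ Z,  H_1 ≅ Z.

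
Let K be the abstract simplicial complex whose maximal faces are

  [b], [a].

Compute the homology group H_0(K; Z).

H_0 ≅ Z^2.

Take the total order a < b on the vertex set. Then K (dimension 0) consists of the simplices:

  0-simplices (2): a, b

so the chain groups are C_0 ≅ Z^2.

Reading off H_k = ker ∂_k / im ∂_{k+1}:

  H_0: rank C_0 − rank ∂_1 = 2 − 0 = 2, and there is no ∂_1, so H_0 = Z^2.

(K is a triangulation of a set of 2 points.)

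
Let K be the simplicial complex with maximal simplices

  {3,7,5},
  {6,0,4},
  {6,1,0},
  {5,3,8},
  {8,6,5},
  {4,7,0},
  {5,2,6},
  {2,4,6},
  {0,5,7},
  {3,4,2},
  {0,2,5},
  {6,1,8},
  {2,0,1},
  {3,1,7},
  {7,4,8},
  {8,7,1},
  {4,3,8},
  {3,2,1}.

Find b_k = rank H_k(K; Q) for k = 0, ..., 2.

K has 9 vertices, 27 edges, 18 triangles.
rank ∂_0 = 0, rank ∂_1 = 8 ⇒ b_0 = 9 − 0 − 8 = 1; all invariant factors of ∂_1 are 1 so no torsion. So H_0 = Z.
rank ∂_1 = 8, rank ∂_2 = 18 ⇒ b_1 = 27 − 8 − 18 = 1; ∂_2 has invariant factor(s) [2] giving torsion. So H_1 = Z ⊕ Z/2Z.
rank ∂_2 = 18, rank ∂_3 = 0 ⇒ b_2 = 18 − 18 − 0 = 0. So H_2 = 0.

b_0 = 1, b_1 = 1, b_2 = 0.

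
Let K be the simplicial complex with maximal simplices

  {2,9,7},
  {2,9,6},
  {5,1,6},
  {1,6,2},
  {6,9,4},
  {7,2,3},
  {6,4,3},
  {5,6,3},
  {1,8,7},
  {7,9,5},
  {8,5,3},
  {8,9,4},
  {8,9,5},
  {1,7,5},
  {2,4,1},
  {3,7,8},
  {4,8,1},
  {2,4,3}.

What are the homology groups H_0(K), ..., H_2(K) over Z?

H_0 = Z,  H_1 = Z ⊕ Z/2,  H_2 = 0.

Order the vertices as 1 < 2 < 3 < 4 < 5 < 6 < 7 < 8 < 9. Listing each simplex with vertices in this order, K has dimension 2 with simplices:

  0-simplices (9): [1], [2], [3], [4], [5], [6], [7], [8], [9]
  1-simplices (27): (27 of them)
  2-simplices (18): [1,2,4], [1,2,6], [1,4,8], [1,5,6], [1,5,7], [1,7,8], [2,3,4], [2,3,7], [2,6,9], [2,7,9], [3,4,6], [3,5,6], [3,5,8], [3,7,8], [4,6,9], [4,8,9], [5,7,9], [5,8,9]

so the chain groups are C_0 ≅ Z^9, C_1 ≅ Z^27, C_2 ≅ Z^18.

The boundary map ∂_1: C_1 → C_0 sends each edge [p,q] (with p < q) to q − p.
This gives a 9×27 integer matrix of rank 8; reducing to Smith normal form yields diagonal entries (1,1,1,1,1,1,1,1).

∂_2: C_2 → C_1 maps a triangle to the signed sum of its edges. For instance
  ∂[5,7,9] = [7,9] − [5,9] + [5,7],
  ∂[4,8,9] = [8,9] − [4,9] + [4,8].
This gives a 27×18 integer matrix of rank 18; reducing to Smith normal form yields diagonal entries (1,1,1,1,1,1,1,1,1,1,1,1,1,1,1,1,1,2).

Now H_k = ker ∂_k / im ∂_{k+1}, so:

  H_0: rank C_0 − rank ∂_1 = 9 − 8 = 1, and the invariant factors of ∂_1 are all 1, so H_0 = Z.
  H_1: rank ker ∂_1 − rank ∂_2 = (27 − 8) − 18 = 1, and ∂_2 has invariant factor 2 > 1, so H_1 = Z ⊕ Z/2.
  H_2: rank ker ∂_2 − rank ∂_3 = (18 − 18) − 0 = 0, and there is no ∂_3, so H_2 = 0.

As a check, the Euler characteristic is 9 − 27 + 18 = 0, which agrees with 1 − 1 + 0 = 0.
(K is a triangulation of the Klein bottle.)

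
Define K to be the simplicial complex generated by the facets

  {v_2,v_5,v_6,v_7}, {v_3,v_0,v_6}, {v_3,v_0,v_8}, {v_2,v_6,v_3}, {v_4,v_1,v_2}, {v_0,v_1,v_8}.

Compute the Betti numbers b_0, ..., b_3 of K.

K has 9 vertices, 17 edges, 9 triangles, 1 3-simplex.
rank ∂_0 = 0, rank ∂_1 = 8 ⇒ b_0 = 9 − 0 − 8 = 1; all invariant factors of ∂_1 are 1 so no torsion. So H_0 ≅ Z.
rank ∂_1 = 8, rank ∂_2 = 8 ⇒ b_1 = 17 − 8 − 8 = 1; all invariant factors of ∂_2 are 1 so no torsion. So H_1 ≅ Z.
rank ∂_2 = 8, rank ∂_3 = 1 ⇒ b_2 = 9 − 8 − 1 = 0; all invariant factors of ∂_3 are 1 so no torsion. So H_2 ≅ 0.
rank ∂_3 = 1, rank ∂_4 = 0 ⇒ b_3 = 1 − 1 − 0 = 0. So H_3 ≅ 0.

b_0 = 1, b_1 = 1, b_2 = 0, b_3 = 0.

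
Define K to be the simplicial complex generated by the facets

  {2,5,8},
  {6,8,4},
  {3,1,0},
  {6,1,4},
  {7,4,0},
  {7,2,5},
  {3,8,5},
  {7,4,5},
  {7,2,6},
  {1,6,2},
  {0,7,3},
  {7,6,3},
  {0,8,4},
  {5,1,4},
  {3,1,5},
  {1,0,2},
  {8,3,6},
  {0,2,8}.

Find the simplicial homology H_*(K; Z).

H_0 = Z,  H_1 = Z^2,  H_2 = Z.

Take the total order 0 < 1 < 2 < 3 < 4 < 5 < 6 < 7 < 8 on the vertex set. Then K (dimension 2) consists of the simplices:

  0-simplices (9): [0], [1], [2], [3], [4], [5], [6], [7], [8]
  1-simplices (27): (27 of them)
  2-simplices (18): [0,1,2], [0,1,3], [0,2,8], [0,3,7], [0,4,7], [0,4,8], [1,2,6], [1,3,5], [1,4,5], [1,4,6], [2,5,7], [2,5,8], [2,6,7], [3,5,8], [3,6,7], [3,6,8], [4,5,7], [4,6,8]

Hence C_0 ≅ Z^9, C_1 ≅ Z^27, C_2 ≅ Z^18.

∂_1: C_1 → C_0 maps an edge to its endpoints' difference, ∂[p,q] = q − p. For instance
  ∂[2,5] = [5] − [2].
The resulting 9×27 matrix has rank 8, and its Smith normal form has invariant factors (1,1,1,1,1,1,1,1).

Boundary ∂_2: C_2 → C_1 acts by ∂[p,q,r] = [q,r] − [p,r] + [p,q]. For instance
  ∂[0,4,7] = [4,7] − [0,7] + [0,4],
  ∂[1,4,6] = [4,6] − [1,6] + [1,4].
The 27×18 boundary matrix has rank 17 and Smith normal form diag(1,1,1,1,1,1,1,1,1,1,1,1,1,1,1,1,1).

Reading off H_k = ker ∂_k / im ∂_{k+1}:

  H_0: rank C_0 − rank ∂_1 = 9 − 8 = 1, and the invariant factors of ∂_1 are all 1, so H_0 = Z.
  H_1: rank ker ∂_1 − rank ∂_2 = (27 − 8) − 17 = 2, and the invariant factors of ∂_2 are all 1, so H_1 = Z^2.
  H_2: rank ker ∂_2 − rank ∂_3 = (18 − 17) − 0 = 1, and there is no ∂_3, so H_2 = Z.

As a check, the Euler characteristic is 9 − 27 + 18 = 0, which agrees with 1 − 2 + 1 = 0.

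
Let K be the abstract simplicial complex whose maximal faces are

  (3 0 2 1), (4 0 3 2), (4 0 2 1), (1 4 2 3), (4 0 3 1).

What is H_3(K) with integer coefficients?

Order the vertices as 0 < 1 < 2 < 3 < 4. Listing each simplex with vertices in this order, K has dimension 3 with simplices:

  0-simplices (5): [0], [1], [2], [3], [4]
  1-simplices (10): [0,1], [0,2], [0,3], [0,4], [1,2], [1,3], [1,4], [2,3], [2,4], [3,4]
  2-simplices (10): [0,1,2], [0,1,3], [0,1,4], [0,2,3], [0,2,4], [0,3,4], [1,2,3], [1,2,4], [1,3,4], [2,3,4]
  3-simplices (5): [0,1,2,3], [0,1,2,4], [0,1,3,4], [0,2,3,4], [1,2,3,4]

giving chain groups C_0 ≅ Z^5, C_1 ≅ Z^10, C_2 ≅ Z^10, C_3 ≅ Z^5.

The boundary map ∂_1: C_1 → C_0 is given by ∂[p,q] = [q] − [p]. For instance
  ∂[3,4] = [4] − [3].
As a 5×10 matrix over Z this has rank 4, with invariant factors (1,1,1,1).

∂_2: C_2 → C_1 acts by ∂[p,q,r] = [q,r] − [p,r] + [p,q]. For instance
  ∂[0,1,4] = [1,4] − [0,4] + [0,1],
  ∂[0,2,3] = [2,3] − [0,3] + [0,2].
The 10×10 boundary matrix has rank 6 and Smith normal form diag(1,1,1,1,1,1).

∂_3: C_3 → C_2 sends each 3-simplex σ to the alternating sum Σ_i (−1)^i (σ with its i-th vertex removed). For instance
  ∂[0,1,2,4] = [1,2,4] − [0,2,4] + [0,1,4] − [0,1,2],
  ∂[1,2,3,4] = [2,3,4] − [1,3,4] + [1,2,4] − [1,2,3].
The 10×5 boundary matrix has rank 4 and Smith normal form diag(1,1,1,1).

Reading off H_k = ker ∂_k / im ∂_{k+1}:

  H_3: rank ker ∂_3 − rank ∂_4 = (5 − 4) − 0 = 1, and there is no ∂_4, so H_3 ≅ Z.

H_3 ≅ Z.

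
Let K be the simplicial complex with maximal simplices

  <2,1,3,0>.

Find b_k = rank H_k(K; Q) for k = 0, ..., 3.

Take the total order 0 < 1 < 2 < 3 on the vertex set. Then K (dimension 3) consists of the simplices:

  0-simplices (4): [0], [1], [2], [3]
  1-simplices (6): [0,1], [0,2], [0,3], [1,2], [1,3], [2,3]
  2-simplices (4): [0,1,2], [0,1,3], [0,2,3], [1,2,3]
  3-simplices (1): [0,1,2,3]

Hence C_0 ≅ Z^4, C_1 ≅ Z^6, C_2 ≅ Z^4, C_3 ≅ Z^1.

Boundary ∂_1: C_1 → C_0 sends each edge [p,q] (with p < q) to q − p.
As a 4×6 matrix over Z this has rank 3, with invariant factors (1,1,1).

∂_2: C_2 → C_1 maps a triangle to the signed sum of its edges. For instance
  ∂[0,1,2] = [1,2] − [0,2] + [0,1],
  ∂[0,1,3] = [1,3] − [0,3] + [0,1].
As a 6×4 matrix over Z this has rank 3, with invariant factors (1,1,1).

∂_3: C_3 → C_2 sends each 3-simplex σ to the alternating sum Σ_i (−1)^i (σ with its i-th vertex removed). For instance
  ∂[0,1,2,3] = [1,2,3] − [0,2,3] + [0,1,3] − [0,1,2].
As a 4×1 matrix over Z this has rank 1, with invariant factors (1).

Computing H_k = (kernel of ∂_k) / (image of ∂_{k+1}):

  H_0: rank C_0 − rank ∂_1 = 4 − 3 = 1, and the invariant factors of ∂_1 are all 1, so H_0 = Z.
  H_1: rank ker ∂_1 − rank ∂_2 = (6 − 3) − 3 = 0, and the invariant factors of ∂_2 are all 1, so H_1 = 0.
  H_2: rank ker ∂_2 − rank ∂_3 = (4 − 3) − 1 = 0, and the invariant factors of ∂_3 are all 1, so H_2 = 0.
  H_3: rank ker ∂_3 − rank ∂_4 = (1 − 1) − 0 = 0, and there is no ∂_4, so H_3 = 0.

Hence the Betti numbers are b_0 = 1, b_1 = 0, b_2 = 0, b_3 = 0.

b_0 = 1, b_1 = 0, b_2 = 0, b_3 = 0.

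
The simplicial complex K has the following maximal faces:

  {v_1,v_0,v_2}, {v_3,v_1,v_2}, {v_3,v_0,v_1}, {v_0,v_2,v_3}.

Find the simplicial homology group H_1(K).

Fix the vertex order v_0 < v_1 < v_2 < v_3 and write every simplex with vertices in increasing order. Then dim K = 2 and the simplices of K are:

  0-simplices (4): [v_0], [v_1], [v_2], [v_3]
  1-simplices (6): [v_0,v_1], [v_0,v_2], [v_0,v_3], [v_1,v_2], [v_1,v_3], [v_2,v_3]
  2-simplices (4): [v_0,v_1,v_2], [v_0,v_1,v_3], [v_0,v_2,v_3], [v_1,v_2,v_3]

Hence C_0 ≅ Z^4, C_1 ≅ Z^6, C_2 ≅ Z^4.

The boundary map ∂_1: C_1 → C_0 sends each edge [p,q] (with p < q) to q − p. For instance
  ∂[v_2,v_3] = [v_3] − [v_2].
This gives a 4×6 integer matrix of rank 3; reducing to Smith normal form yields diagonal entries (1,1,1).

The boundary map ∂_2: C_2 → C_1 maps a triangle to the signed sum of its edges. For instance
  ∂[v_1,v_2,v_3] = [v_2,v_3] − [v_1,v_3] + [v_1,v_2],
  ∂[v_0,v_1,v_3] = [v_1,v_3] − [v_0,v_3] + [v_0,v_1].
The resulting 6×4 matrix has rank 3, and its Smith normal form has invariant factors (1,1,1).

Computing H_k = (kernel of ∂_k) / (image of ∂_{k+1}):

  H_1: rank ker ∂_1 − rank ∂_2 = (6 − 3) − 3 = 0, and the invariant factors of ∂_2 are all 1, so H_1 = 0.

H_1 ≅ 0.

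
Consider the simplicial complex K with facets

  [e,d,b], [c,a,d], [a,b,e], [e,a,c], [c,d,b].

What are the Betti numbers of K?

K has 5 vertices, 10 edges, 5 triangles.
rank ∂_0 = 0, rank ∂_1 = 4 ⇒ b_0 = 5 − 0 − 4 = 1; all invariant factors of ∂_1 are 1 so no torsion. So H_0 ≅ Z.
rank ∂_1 = 4, rank ∂_2 = 5 ⇒ b_1 = 10 − 4 − 5 = 1; all invariant factors of ∂_2 are 1 so no torsion. So H_1 ≅ Z.
rank ∂_2 = 5, rank ∂_3 = 0 ⇒ b_2 = 5 − 5 − 0 = 0. So H_2 ≅ 0.

b_0 = 1, b_1 = 1, b_2 = 0.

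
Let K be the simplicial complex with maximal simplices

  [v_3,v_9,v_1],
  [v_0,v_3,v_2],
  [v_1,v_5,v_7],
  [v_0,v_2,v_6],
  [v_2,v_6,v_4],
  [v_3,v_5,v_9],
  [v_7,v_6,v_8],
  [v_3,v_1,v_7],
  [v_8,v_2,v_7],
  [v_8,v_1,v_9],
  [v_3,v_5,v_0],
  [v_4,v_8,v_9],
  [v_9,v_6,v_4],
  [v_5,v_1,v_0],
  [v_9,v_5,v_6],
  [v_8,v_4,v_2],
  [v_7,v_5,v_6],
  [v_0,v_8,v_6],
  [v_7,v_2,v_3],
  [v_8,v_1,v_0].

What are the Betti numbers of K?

b_0 = 1, b_1 = 1, b_2 = 0.

We work with the vertex ordering v_0 < v_1 < v_2 < v_3 < v_4 < v_5 < v_6 < v_7 < v_8 < v_9. The simplices of K, each written with vertices in increasing order, are:

  0-simplices (10): [v_0], [v_1], [v_2], [v_3], [v_4], [v_5], [v_6], [v_7], [v_8], [v_9]
  1-simplices (30): (30 of them)
  2-simplices (20): (20 of them)

so the chain groups are C_0 ≅ Z^10, C_1 ≅ Z^30, C_2 ≅ Z^20.

Boundary ∂_1: C_1 → C_0 sends each edge [p,q] (with p < q) to q − p. For instance
  ∂[v_5,v_7] = [v_7] − [v_5].
As a 10×30 matrix over Z this has rank 9, with invariant factors (1,1,1,1,1,1,1,1,1).

Boundary ∂_2: C_2 → C_1 sends each 2-simplex [p,q,r] to [q,r] − [p,r] + [p,q]. For instance
  ∂[v_4,v_6,v_9] = [v_6,v_9] − [v_4,v_9] + [v_4,v_6],
  ∂[v_5,v_6,v_9] = [v_6,v_9] − [v_5,v_9] + [v_5,v_6].
As a 30×20 matrix over Z this has rank 20, with invariant factors (1,1,1,1,1,1,1,1,1,1,1,1,1,1,1,1,1,1,1,2).

Now H_k = ker ∂_k / im ∂_{k+1}, so:

  H_0: rank C_0 − rank ∂_1 = 10 − 9 = 1, and the invariant factors of ∂_1 are all 1, so H_0 = Z.
  H_1: rank ker ∂_1 − rank ∂_2 = (30 − 9) − 20 = 1, and ∂_2 has invariant factor 2 > 1, so H_1 = Z ⊕ Z_2.
  H_2: rank ker ∂_2 − rank ∂_3 = (20 − 20) − 0 = 0, and there is no ∂_3, so H_2 = 0.

As a check, the Euler characteristic is 10 − 30 + 20 = 0, which agrees with 1 − 1 + 0 = 0.
(K is a triangulation of the Klein bottle.)

Hence the Betti numbers are b_0 = 1, b_1 = 1, b_2 = 0.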